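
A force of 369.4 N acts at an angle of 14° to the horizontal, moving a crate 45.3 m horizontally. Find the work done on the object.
W = F·d·cosθ = (369.4)(45.3)cos(14°) = 16240 J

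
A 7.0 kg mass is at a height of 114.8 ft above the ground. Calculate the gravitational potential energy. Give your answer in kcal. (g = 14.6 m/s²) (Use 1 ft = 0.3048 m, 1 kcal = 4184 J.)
Convert to SI: m = 7.0 kg, h = 34.991 m
PE = mgh = (7.0)(14.6)(34.991) = 3576.08 J = 0.8547 kcal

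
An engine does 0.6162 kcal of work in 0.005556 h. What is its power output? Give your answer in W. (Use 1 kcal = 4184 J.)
Convert to SI: W = 2578.18 J, t = 20.0016 s
P = W/t = 2578.18/20.0016 = 128.9 W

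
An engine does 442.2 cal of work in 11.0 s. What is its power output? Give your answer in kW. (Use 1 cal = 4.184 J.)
Convert to SI: W = 1850.16 J, t = 11.0 s
P = W/t = 1850.16/11.0 = 168.197 W = 0.1682 kW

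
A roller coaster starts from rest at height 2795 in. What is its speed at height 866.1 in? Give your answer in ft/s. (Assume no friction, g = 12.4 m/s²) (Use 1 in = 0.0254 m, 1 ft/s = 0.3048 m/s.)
Convert to SI: h₁−h₂ = 48.9941 m
mgh₁ = mgh₂ + ½mv² ⇒ v = √(2g(h₁−h₂)) = √(2·12.4·48.9941) = 34.8576 m/s = 114.4 ft/s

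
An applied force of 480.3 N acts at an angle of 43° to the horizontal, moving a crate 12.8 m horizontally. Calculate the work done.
W = F·d·cosθ = (480.3)(12.8)cos(43°) = 4496 J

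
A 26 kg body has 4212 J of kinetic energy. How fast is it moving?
v = √(2·KE/m) = √(2·4212/26) = 18.0 m/s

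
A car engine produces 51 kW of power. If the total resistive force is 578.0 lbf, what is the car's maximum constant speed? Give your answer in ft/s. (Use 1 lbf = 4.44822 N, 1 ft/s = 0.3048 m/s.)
Convert to SI: F = 2571.07 N
P = Fv ⇒ v = P/F = 51000 W/2571.07 N = 19.8361 m/s = 65.08 ft/s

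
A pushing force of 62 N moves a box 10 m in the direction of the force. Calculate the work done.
W = F·d = (62)(10) = 620.0 J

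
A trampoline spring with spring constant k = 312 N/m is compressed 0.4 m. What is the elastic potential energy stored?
PE = ½kx² = ½(312)(0.4)² = 24.96 J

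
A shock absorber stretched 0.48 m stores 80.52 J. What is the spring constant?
k = 2·PE/x² = 2·80.52/(0.48)² = 699.0 N/m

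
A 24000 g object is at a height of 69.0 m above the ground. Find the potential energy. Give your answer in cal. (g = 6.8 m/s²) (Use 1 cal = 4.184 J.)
Convert to SI: m = 24.0 kg, h = 69.0 m
PE = mgh = (24.0)(6.8)(69.0) = 11260.8 J = 2691 cal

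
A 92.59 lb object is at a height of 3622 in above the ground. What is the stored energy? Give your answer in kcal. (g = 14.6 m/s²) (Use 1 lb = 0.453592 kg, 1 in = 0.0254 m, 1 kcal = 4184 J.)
Convert to SI: m = 41.9981 kg, h = 91.9988 m
PE = mgh = (41.9981)(14.6)(91.9988) = 56411.1 J = 13.48 kcal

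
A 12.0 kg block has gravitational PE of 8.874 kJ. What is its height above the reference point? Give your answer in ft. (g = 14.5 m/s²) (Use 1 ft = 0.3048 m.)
Convert to SI: m = 12.0 kg, PE = 8874.0 J
h = PE/(mg) = 8874.0/(12.0·14.5) = 51.0 m = 167.3 ft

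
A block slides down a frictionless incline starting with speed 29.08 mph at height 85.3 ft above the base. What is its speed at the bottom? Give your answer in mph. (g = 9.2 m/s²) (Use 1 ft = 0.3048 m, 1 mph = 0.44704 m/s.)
Convert to SI: v₀ = 12.9999 m/s, h = 25.9994 m
½mv₀² + mgh = ½mv² ⇒ v = √(v₀² + 2gh) = √(12.9999² + 2·9.2·25.9994) = 25.4438 m/s = 56.92 mph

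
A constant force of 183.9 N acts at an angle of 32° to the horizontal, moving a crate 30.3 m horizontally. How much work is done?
W = F·d·cosθ = (183.9)(30.3)cos(32°) = 4725 J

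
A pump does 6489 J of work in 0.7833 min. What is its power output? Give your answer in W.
Convert to SI: W = 6489.0 J, t = 46.998 s
P = W/t = 6489.0/46.998 = 138.1 W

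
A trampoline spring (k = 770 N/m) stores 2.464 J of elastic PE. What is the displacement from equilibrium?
x = √(2·PE/k) = √(2·2.464/770) = 0.08 m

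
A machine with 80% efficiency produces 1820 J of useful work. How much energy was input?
W_in = W_out/η = 1820/0.8 = 2275 J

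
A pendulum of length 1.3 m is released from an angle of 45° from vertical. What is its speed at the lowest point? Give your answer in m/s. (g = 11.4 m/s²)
h = L(1 − cosθ) = 1.3(1 − cos45°) = 0.380761 m
v = √(2gh) = √(2·11.4·0.380761) = 2.946 m/s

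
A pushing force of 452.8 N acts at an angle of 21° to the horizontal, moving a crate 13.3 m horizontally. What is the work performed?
W = F·d·cosθ = (452.8)(13.3)cos(21°) = 5622 J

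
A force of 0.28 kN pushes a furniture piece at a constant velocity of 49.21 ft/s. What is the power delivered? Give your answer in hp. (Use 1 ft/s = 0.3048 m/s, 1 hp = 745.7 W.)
Convert to SI: F = 280.0 N, v = 14.9992 m/s
P = Fv = (280.0)(14.9992) = 4199.78 W = 5.632 hp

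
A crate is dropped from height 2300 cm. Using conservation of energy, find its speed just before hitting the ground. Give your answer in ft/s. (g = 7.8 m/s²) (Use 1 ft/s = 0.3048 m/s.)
Convert to SI: h = 23.0 m
mgh = ½mv² ⇒ v = √(2gh) = √(2·7.8·23.0) = 18.942 m/s = 62.15 ft/s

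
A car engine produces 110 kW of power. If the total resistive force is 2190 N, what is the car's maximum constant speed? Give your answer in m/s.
P = Fv ⇒ v = P/F = 110000 W/2190.0 N = 50.23 m/s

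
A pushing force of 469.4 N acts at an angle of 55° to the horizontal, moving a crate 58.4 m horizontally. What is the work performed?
W = F·d·cosθ = (469.4)(58.4)cos(55°) = 15720 J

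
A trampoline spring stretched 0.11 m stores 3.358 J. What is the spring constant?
k = 2·PE/x² = 2·3.358/(0.11)² = 555.0 N/m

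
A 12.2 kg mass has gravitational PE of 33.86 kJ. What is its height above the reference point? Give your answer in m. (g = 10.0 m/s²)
Convert to SI: m = 12.2 kg, PE = 33860.0 J
h = PE/(mg) = 33860.0/(12.2·10.0) = 277.5 m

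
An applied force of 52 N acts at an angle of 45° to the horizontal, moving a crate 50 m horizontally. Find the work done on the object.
W = F·d·cosθ = (52)(50)cos(45°) = 1838 J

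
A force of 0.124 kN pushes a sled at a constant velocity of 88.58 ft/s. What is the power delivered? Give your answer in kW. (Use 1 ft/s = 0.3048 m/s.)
Convert to SI: F = 124.0 N, v = 26.9992 m/s
P = Fv = (124.0)(26.9992) = 3347.9 W = 3.348 kW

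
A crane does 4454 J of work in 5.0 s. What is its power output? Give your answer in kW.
P = W/t = 4454.0/5.0 = 890.8 W = 0.8908 kW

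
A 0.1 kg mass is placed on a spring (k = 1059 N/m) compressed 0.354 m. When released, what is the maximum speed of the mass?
½kx² = ½mv² ⇒ v = x√(k/m) = (0.354)√(1059/0.1) = 36.43 m/s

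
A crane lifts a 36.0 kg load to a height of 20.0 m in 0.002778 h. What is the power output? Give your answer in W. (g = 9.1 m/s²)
Convert to SI: m = 36.0 kg, h = 20.0 m, t = 10.0008 s
P = mgh/t = (36.0)(9.1)(20.0)/10.0008 = 655.1 W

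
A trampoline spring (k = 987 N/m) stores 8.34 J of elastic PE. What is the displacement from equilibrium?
x = √(2·PE/k) = √(2·8.34/987) = 0.13 m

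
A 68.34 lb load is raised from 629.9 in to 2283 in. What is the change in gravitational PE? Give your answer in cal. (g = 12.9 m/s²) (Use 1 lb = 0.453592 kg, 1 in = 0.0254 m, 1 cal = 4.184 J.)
Convert to SI: m = 30.9985 kg, Δh = 41.9887 m
ΔPE = mgΔh = (30.9985)(12.9)(41.9887) = 16790.5 J = 4013 cal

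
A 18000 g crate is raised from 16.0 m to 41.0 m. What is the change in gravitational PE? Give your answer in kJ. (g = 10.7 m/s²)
Convert to SI: m = 18.0 kg, Δh = 25.0 m
ΔPE = mgΔh = (18.0)(10.7)(25.0) = 4815.0 J = 4.815 kJ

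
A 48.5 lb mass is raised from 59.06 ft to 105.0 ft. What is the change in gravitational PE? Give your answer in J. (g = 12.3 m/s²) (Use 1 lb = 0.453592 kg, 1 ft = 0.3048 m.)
Convert to SI: m = 21.9992 kg, Δh = 14.0025 m
ΔPE = mgΔh = (21.9992)(12.3)(14.0025) = 3789 J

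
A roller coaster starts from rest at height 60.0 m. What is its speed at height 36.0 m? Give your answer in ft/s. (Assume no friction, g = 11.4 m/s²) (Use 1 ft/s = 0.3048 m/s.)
mgh₁ = mgh₂ + ½mv² ⇒ v = √(2g(h₁−h₂)) = √(2·11.4·24.0) = 23.3923 m/s = 76.75 ft/s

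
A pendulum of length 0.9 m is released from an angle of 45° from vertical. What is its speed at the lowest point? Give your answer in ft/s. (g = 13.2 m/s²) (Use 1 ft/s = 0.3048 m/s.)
h = L(1 − cosθ) = 0.9(1 − cos45°) = 0.263604 m
v = √(2gh) = √(2·13.2·0.263604) = 2.63802 m/s = 8.655 ft/s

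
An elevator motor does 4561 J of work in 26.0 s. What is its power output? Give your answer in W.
P = W/t = 4561.0/26.0 = 175.4 W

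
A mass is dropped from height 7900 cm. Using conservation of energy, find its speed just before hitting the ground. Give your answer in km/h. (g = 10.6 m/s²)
Convert to SI: h = 79.0 m
mgh = ½mv² ⇒ v = √(2gh) = √(2·10.6·79.0) = 40.9243 m/s = 147.3 km/h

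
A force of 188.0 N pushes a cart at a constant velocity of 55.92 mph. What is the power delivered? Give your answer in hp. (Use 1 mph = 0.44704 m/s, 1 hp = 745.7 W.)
Convert to SI: F = 188.0 N, v = 24.9985 m/s
P = Fv = (188.0)(24.9985) = 4699.71 W = 6.302 hp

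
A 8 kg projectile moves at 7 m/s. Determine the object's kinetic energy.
KE = ½mv² = ½(8)(7)² = 196.0 J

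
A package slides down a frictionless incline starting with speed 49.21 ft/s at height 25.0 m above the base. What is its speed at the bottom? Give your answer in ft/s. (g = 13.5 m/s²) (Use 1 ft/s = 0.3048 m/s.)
Convert to SI: v₀ = 14.9992 m/s, h = 25.0 m
½mv₀² + mgh = ½mv² ⇒ v = √(v₀² + 2gh) = √(14.9992² + 2·13.5·25.0) = 29.9996 m/s = 98.42 ft/s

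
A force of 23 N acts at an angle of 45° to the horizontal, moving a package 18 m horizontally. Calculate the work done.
W = F·d·cosθ = (23)(18)cos(45°) = 292.7 J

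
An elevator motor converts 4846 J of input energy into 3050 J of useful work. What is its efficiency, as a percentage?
η = W_out/W_in = 3050/4846 = 62.94%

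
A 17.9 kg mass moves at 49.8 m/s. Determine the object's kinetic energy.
KE = ½mv² = ½(17.9)(49.8)² = 22200 J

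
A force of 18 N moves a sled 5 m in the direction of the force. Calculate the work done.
W = F·d = (18)(5) = 90.0 J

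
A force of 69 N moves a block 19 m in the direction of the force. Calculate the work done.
W = F·d = (69)(19) = 1311 J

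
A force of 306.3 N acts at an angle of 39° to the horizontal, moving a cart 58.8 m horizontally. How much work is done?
W = F·d·cosθ = (306.3)(58.8)cos(39°) = 14000 J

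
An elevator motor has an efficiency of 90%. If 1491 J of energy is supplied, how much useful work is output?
W_out = η·W_in = 0.9·1491 = 1341.9 J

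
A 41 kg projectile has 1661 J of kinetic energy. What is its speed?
v = √(2·KE/m) = √(2·1661/41) = 9.001 m/s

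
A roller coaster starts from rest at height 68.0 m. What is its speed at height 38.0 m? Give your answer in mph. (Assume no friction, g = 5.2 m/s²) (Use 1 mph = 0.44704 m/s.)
mgh₁ = mgh₂ + ½mv² ⇒ v = √(2g(h₁−h₂)) = √(2·5.2·30.0) = 17.6635 m/s = 39.51 mph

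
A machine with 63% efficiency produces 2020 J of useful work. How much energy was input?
W_in = W_out/η = 2020/0.63 = 3206 J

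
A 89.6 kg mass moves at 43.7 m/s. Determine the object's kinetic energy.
KE = ½mv² = ½(89.6)(43.7)² = 85550 J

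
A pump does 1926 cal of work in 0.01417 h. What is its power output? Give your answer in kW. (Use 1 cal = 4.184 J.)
Convert to SI: W = 8058.38 J, t = 51.012 s
P = W/t = 8058.38/51.012 = 157.97 W = 0.158 kW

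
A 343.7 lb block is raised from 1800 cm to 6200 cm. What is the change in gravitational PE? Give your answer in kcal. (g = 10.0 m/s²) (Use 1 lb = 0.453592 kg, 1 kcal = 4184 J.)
Convert to SI: m = 155.9 kg, Δh = 44.0 m
ΔPE = mgΔh = (155.9)(10.0)(44.0) = 68595.8 J = 16.39 kcal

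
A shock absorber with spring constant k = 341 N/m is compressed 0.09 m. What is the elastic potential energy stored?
PE = ½kx² = ½(341)(0.09)² = 1.381 J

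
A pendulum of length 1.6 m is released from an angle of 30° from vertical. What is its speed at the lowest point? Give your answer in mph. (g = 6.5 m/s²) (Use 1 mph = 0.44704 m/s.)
h = L(1 − cosθ) = 1.6(1 − cos30°) = 0.214359 m
v = √(2gh) = √(2·6.5·0.214359) = 1.66933 m/s = 3.734 mph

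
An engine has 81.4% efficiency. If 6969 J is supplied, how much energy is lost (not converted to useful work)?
W_lost = W_in(1 − η) = 6969·(1 − 0.814) = 1296 J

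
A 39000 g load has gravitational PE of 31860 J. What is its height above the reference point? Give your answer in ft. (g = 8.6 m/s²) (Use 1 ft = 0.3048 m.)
Convert to SI: m = 39.0 kg, PE = 31860.0 J
h = PE/(mg) = 31860.0/(39.0·8.6) = 94.9911 m = 311.7 ft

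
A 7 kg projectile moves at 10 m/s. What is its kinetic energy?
KE = ½mv² = ½(7)(10)² = 350.0 J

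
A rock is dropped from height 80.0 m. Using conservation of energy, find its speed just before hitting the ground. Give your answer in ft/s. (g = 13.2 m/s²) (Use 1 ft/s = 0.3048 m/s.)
mgh = ½mv² ⇒ v = √(2gh) = √(2·13.2·80.0) = 45.9565 m/s = 150.8 ft/s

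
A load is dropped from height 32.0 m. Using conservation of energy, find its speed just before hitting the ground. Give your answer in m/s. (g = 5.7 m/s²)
mgh = ½mv² ⇒ v = √(2gh) = √(2·5.7·32.0) = 19.1 m/s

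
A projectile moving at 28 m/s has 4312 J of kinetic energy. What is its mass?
m = 2·KE/v² = 2·4312/(28)² = 11.0 kg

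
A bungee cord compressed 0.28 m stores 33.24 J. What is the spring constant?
k = 2·PE/x² = 2·33.24/(0.28)² = 848.0 N/m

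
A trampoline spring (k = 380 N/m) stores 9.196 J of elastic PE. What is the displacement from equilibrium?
x = √(2·PE/k) = √(2·9.196/380) = 0.22 m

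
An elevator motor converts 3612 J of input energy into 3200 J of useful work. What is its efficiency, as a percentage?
η = W_out/W_in = 3200/3612 = 88.59%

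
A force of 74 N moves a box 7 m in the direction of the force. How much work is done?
W = F·d = (74)(7) = 518.0 J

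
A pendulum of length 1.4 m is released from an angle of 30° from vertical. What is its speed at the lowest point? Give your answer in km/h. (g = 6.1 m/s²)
h = L(1 − cosθ) = 1.4(1 − cos30°) = 0.187564 m
v = √(2gh) = √(2·6.1·0.187564) = 1.51271 m/s = 5.446 km/h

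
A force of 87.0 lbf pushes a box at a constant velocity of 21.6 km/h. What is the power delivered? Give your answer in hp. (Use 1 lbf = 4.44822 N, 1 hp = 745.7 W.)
Convert to SI: F = 386.995 N, v = 6.0 m/s
P = Fv = (386.995)(6.0) = 2321.97 W = 3.114 hp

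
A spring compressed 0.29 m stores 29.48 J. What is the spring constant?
k = 2·PE/x² = 2·29.48/(0.29)² = 701.1 N/m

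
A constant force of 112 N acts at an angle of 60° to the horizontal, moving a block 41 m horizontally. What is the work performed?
W = F·d·cosθ = (112)(41)cos(60°) = 2296 J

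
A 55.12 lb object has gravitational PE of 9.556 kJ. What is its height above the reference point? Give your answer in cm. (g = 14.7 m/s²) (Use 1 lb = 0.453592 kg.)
Convert to SI: m = 25.002 kg, PE = 9556.0 J
h = PE/(mg) = 9556.0/(25.002·14.7) = 26.0007 m = 2600 cm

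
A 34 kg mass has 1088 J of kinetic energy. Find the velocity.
v = √(2·KE/m) = √(2·1088/34) = 8.0 m/s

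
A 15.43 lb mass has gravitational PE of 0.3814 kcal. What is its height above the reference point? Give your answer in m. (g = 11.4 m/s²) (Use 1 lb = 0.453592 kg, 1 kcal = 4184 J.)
Convert to SI: m = 6.99892 kg, PE = 1595.78 J
h = PE/(mg) = 1595.78/(6.99892·11.4) = 20.0 m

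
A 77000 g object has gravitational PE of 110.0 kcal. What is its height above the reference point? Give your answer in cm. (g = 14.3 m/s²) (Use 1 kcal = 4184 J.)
Convert to SI: m = 77.0 kg, PE = 460240 J
h = PE/(mg) = 460240/(77.0·14.3) = 417.982 m = 41800 cm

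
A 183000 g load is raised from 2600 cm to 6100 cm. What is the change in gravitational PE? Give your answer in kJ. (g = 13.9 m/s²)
Convert to SI: m = 183.0 kg, Δh = 35.0 m
ΔPE = mgΔh = (183.0)(13.9)(35.0) = 89029.5 J = 89.03 kJ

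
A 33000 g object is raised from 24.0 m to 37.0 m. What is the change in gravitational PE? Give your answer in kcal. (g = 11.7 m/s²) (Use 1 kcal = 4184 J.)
Convert to SI: m = 33.0 kg, Δh = 13.0 m
ΔPE = mgΔh = (33.0)(11.7)(13.0) = 5019.3 J = 1.2 kcal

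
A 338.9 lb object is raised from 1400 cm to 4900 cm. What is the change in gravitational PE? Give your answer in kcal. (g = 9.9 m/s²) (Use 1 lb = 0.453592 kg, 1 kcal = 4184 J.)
Convert to SI: m = 153.722 kg, Δh = 35.0 m
ΔPE = mgΔh = (153.722)(9.9)(35.0) = 53264.8 J = 12.73 kcal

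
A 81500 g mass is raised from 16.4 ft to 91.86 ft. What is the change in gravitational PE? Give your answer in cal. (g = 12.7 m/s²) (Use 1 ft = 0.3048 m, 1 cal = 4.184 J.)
Convert to SI: m = 81.5 kg, Δh = 23.0002 m
ΔPE = mgΔh = (81.5)(12.7)(23.0002) = 23806.4 J = 5690 cal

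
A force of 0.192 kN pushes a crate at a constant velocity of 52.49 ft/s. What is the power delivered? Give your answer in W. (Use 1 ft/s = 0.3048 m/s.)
Convert to SI: F = 192.0 N, v = 15.999 m/s
P = Fv = (192.0)(15.999) = 3072 W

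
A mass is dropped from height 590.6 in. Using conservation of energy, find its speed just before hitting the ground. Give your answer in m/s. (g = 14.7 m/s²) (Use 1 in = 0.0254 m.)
Convert to SI: h = 15.0012 m
mgh = ½mv² ⇒ v = √(2gh) = √(2·14.7·15.0012) = 21.0 m/s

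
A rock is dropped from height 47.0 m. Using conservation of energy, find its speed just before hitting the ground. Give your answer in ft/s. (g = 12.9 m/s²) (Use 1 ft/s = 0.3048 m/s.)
mgh = ½mv² ⇒ v = √(2gh) = √(2·12.9·47.0) = 34.8224 m/s = 114.2 ft/s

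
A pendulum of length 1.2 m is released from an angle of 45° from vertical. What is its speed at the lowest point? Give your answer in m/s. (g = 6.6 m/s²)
h = L(1 − cosθ) = 1.2(1 − cos45°) = 0.351472 m
v = √(2gh) = √(2·6.6·0.351472) = 2.154 m/s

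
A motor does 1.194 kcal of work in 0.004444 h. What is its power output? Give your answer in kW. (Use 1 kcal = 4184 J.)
Convert to SI: W = 4995.7 J, t = 15.9984 s
P = W/t = 4995.7/15.9984 = 312.262 W = 0.3123 kW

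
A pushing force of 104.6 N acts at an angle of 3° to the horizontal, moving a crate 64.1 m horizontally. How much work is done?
W = F·d·cosθ = (104.6)(64.1)cos(3°) = 6696 J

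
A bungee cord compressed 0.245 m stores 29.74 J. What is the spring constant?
k = 2·PE/x² = 2·29.74/(0.245)² = 990.9 N/m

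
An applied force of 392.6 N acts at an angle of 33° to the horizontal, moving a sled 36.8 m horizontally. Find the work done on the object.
W = F·d·cosθ = (392.6)(36.8)cos(33°) = 12120 J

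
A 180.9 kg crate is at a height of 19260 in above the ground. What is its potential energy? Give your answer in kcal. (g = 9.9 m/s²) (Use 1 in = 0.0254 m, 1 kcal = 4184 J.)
Convert to SI: m = 180.9 kg, h = 489.204 m
PE = mgh = (180.9)(9.9)(489.204) = 876120 J = 209.4 kcal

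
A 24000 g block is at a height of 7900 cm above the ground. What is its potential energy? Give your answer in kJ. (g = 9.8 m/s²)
Convert to SI: m = 24.0 kg, h = 79.0 m
PE = mgh = (24.0)(9.8)(79.0) = 18580.8 J = 18.58 kJ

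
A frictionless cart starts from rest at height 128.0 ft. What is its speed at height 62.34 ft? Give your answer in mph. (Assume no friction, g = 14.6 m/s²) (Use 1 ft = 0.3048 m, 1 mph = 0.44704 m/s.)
Convert to SI: h₁−h₂ = 20.0132 m
mgh₁ = mgh₂ + ½mv² ⇒ v = √(2g(h₁−h₂)) = √(2·14.6·20.0132) = 24.174 m/s = 54.08 mph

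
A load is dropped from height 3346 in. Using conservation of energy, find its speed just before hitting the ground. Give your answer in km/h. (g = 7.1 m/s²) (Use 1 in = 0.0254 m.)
Convert to SI: h = 84.9884 m
mgh = ½mv² ⇒ v = √(2gh) = √(2·7.1·84.9884) = 34.7395 m/s = 125.1 km/h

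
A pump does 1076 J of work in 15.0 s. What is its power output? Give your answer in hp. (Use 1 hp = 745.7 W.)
P = W/t = 1076.0/15.0 = 71.7333 W = 0.0962 hp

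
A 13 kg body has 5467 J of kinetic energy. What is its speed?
v = √(2·KE/m) = √(2·5467/13) = 29.0 m/s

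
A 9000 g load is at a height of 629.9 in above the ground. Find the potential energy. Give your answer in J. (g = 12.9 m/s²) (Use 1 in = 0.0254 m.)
Convert to SI: m = 9.0 kg, h = 15.9995 m
PE = mgh = (9.0)(12.9)(15.9995) = 1858 J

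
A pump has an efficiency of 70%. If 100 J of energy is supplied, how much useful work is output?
W_out = η·W_in = 0.7·100 = 70.0 J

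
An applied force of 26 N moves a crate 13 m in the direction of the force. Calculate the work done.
W = F·d = (26)(13) = 338.0 J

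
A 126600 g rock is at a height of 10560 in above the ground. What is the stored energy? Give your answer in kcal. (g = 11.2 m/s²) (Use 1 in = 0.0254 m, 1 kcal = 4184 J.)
Convert to SI: m = 126.6 kg, h = 268.224 m
PE = mgh = (126.6)(11.2)(268.224) = 380320 J = 90.9 kcal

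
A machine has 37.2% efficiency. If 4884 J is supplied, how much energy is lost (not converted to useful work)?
W_lost = W_in(1 − η) = 4884·(1 − 0.372) = 3067 J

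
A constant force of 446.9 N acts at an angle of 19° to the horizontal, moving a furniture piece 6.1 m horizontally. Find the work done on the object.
W = F·d·cosθ = (446.9)(6.1)cos(19°) = 2578 J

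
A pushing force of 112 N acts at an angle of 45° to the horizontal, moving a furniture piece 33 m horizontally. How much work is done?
W = F·d·cosθ = (112)(33)cos(45°) = 2613 J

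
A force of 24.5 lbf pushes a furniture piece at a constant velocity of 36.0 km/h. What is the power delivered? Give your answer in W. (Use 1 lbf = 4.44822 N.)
Convert to SI: F = 108.981 N, v = 10.0 m/s
P = Fv = (108.981)(10.0) = 1090 W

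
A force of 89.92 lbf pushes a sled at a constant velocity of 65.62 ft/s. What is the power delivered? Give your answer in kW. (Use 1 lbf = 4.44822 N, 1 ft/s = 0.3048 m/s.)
Convert to SI: F = 399.984 N, v = 20.001 m/s
P = Fv = (399.984)(20.001) = 8000.07 W = 8.0 kW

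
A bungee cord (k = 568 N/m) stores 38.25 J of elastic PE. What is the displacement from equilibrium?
x = √(2·PE/k) = √(2·38.25/568) = 0.367 m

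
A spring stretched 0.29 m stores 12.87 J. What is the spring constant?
k = 2·PE/x² = 2·12.87/(0.29)² = 306.1 N/m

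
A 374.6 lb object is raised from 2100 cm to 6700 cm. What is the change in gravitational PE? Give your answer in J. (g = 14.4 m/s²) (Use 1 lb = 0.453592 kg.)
Convert to SI: m = 169.916 kg, Δh = 46.0 m
ΔPE = mgΔh = (169.916)(14.4)(46.0) = 112600 J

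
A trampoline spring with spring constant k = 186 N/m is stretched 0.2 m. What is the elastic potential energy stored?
PE = ½kx² = ½(186)(0.2)² = 3.72 J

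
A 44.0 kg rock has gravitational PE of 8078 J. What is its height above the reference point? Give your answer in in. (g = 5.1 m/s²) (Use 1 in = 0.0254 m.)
h = PE/(mg) = 8078.0/(44.0·5.1) = 35.9982 m = 1417 in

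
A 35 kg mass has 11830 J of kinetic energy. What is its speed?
v = √(2·KE/m) = √(2·11830/35) = 26.0 m/s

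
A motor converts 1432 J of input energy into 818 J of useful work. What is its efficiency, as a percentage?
η = W_out/W_in = 818/1432 = 57.12%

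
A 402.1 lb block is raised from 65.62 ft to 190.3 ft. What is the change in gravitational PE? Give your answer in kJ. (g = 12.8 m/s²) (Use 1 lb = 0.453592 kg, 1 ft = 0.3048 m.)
Convert to SI: m = 182.389 kg, Δh = 38.0025 m
ΔPE = mgΔh = (182.389)(12.8)(38.0025) = 88719.9 J = 88.72 kJ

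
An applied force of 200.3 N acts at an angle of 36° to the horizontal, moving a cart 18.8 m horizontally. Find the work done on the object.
W = F·d·cosθ = (200.3)(18.8)cos(36°) = 3046 J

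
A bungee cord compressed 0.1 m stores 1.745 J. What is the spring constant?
k = 2·PE/x² = 2·1.745/(0.1)² = 349.0 N/m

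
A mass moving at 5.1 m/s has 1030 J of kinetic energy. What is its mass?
m = 2·KE/v² = 2·1030/(5.1)² = 79.2 kg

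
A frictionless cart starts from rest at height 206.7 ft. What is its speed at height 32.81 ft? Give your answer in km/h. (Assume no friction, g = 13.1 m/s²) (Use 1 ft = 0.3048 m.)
Convert to SI: h₁−h₂ = 53.0017 m
mgh₁ = mgh₂ + ½mv² ⇒ v = √(2g(h₁−h₂)) = √(2·13.1·53.0017) = 37.2645 m/s = 134.2 km/h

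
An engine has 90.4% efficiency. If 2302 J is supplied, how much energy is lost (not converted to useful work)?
W_lost = W_in(1 − η) = 2302·(1 − 0.904) = 221.0 J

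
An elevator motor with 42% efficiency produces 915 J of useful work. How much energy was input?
W_in = W_out/η = 915/0.42 = 2179 J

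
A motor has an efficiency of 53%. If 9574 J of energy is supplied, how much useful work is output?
W_out = η·W_in = 0.53·9574 = 5074.22 J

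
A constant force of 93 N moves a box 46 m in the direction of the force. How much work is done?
W = F·d = (93)(46) = 4278 J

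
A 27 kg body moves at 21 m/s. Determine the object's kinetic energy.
KE = ½mv² = ½(27)(21)² = 5953.5 J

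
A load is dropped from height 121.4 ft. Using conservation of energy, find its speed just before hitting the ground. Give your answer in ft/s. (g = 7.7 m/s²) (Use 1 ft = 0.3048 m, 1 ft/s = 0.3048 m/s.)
Convert to SI: h = 37.0027 m
mgh = ½mv² ⇒ v = √(2gh) = √(2·7.7·37.0027) = 23.8714 m/s = 78.32 ft/s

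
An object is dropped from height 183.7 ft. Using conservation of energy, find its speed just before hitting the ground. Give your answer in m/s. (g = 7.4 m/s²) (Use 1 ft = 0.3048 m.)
Convert to SI: h = 55.9918 m
mgh = ½mv² ⇒ v = √(2gh) = √(2·7.4·55.9918) = 28.79 m/s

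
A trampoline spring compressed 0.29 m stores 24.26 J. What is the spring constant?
k = 2·PE/x² = 2·24.26/(0.29)² = 576.9 N/m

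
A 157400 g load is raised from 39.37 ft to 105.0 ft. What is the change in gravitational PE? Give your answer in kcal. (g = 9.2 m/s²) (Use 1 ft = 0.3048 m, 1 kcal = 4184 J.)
Convert to SI: m = 157.4 kg, Δh = 20.004 m
ΔPE = mgΔh = (157.4)(9.2)(20.004) = 28967.4 J = 6.923 kcal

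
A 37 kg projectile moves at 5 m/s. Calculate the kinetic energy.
KE = ½mv² = ½(37)(5)² = 462.5 J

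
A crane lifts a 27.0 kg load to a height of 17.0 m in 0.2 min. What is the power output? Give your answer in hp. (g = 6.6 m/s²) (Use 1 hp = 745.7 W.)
Convert to SI: m = 27.0 kg, h = 17.0 m, t = 12.0 s
P = mgh/t = (27.0)(6.6)(17.0)/12.0 = 252.45 W = 0.3385 hp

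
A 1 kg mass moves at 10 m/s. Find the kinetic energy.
KE = ½mv² = ½(1)(10)² = 50.0 J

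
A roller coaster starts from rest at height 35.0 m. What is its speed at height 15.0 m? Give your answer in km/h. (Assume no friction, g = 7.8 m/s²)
mgh₁ = mgh₂ + ½mv² ⇒ v = √(2g(h₁−h₂)) = √(2·7.8·20.0) = 17.6635 m/s = 63.59 km/h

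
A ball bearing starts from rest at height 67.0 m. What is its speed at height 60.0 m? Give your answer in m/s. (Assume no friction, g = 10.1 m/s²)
mgh₁ = mgh₂ + ½mv² ⇒ v = √(2g(h₁−h₂)) = √(2·10.1·7.0) = 11.89 m/s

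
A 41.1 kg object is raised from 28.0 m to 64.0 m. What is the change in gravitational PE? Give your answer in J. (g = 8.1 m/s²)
ΔPE = mgΔh = (41.1)(8.1)(36.0) = 11980 J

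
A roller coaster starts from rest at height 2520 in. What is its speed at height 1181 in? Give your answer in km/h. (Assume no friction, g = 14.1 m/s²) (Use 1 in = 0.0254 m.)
Convert to SI: h₁−h₂ = 34.0106 m
mgh₁ = mgh₂ + ½mv² ⇒ v = √(2g(h₁−h₂)) = √(2·14.1·34.0106) = 30.9693 m/s = 111.5 km/h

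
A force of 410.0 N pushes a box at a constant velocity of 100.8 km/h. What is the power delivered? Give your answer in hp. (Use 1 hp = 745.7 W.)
Convert to SI: F = 410.0 N, v = 28.0 m/s
P = Fv = (410.0)(28.0) = 11480.0 W = 15.39 hp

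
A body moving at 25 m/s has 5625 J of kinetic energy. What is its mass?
m = 2·KE/v² = 2·5625/(25)² = 18.0 kg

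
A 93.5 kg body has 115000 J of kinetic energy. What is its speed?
v = √(2·KE/m) = √(2·115000/93.5) = 49.6 m/s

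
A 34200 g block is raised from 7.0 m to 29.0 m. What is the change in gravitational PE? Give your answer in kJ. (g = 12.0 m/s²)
Convert to SI: m = 34.2 kg, Δh = 22.0 m
ΔPE = mgΔh = (34.2)(12.0)(22.0) = 9028.8 J = 9.029 kJ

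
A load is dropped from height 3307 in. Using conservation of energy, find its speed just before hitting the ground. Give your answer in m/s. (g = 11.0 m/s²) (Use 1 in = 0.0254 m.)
Convert to SI: h = 83.9978 m
mgh = ½mv² ⇒ v = √(2gh) = √(2·11.0·83.9978) = 42.99 m/s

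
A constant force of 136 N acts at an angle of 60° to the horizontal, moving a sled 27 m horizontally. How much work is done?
W = F·d·cosθ = (136)(27)cos(60°) = 1836 J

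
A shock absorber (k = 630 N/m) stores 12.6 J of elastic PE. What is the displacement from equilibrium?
x = √(2·PE/k) = √(2·12.6/630) = 0.2 m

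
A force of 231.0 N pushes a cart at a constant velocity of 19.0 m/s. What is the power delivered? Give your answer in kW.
P = Fv = (231.0)(19.0) = 4389.0 W = 4.389 kW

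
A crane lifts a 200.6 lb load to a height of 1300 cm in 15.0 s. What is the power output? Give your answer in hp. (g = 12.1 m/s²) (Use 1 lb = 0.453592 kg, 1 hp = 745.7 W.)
Convert to SI: m = 90.9906 kg, h = 13.0 m, t = 15.0 s
P = mgh/t = (90.9906)(12.1)(13.0)/15.0 = 954.188 W = 1.28 hp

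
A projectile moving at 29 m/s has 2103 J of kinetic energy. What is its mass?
m = 2·KE/v² = 2·2103/(29)² = 5.001 kg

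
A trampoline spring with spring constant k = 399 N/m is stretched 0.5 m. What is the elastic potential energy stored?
PE = ½kx² = ½(399)(0.5)² = 49.88 J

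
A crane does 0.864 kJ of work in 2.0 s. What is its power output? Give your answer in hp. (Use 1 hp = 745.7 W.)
Convert to SI: W = 864.0 J, t = 2.0 s
P = W/t = 864.0/2.0 = 432.0 W = 0.5793 hp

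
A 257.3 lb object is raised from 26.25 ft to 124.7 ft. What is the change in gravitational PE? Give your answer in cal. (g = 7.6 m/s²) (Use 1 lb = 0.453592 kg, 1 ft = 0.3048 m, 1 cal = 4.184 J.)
Convert to SI: m = 116.709 kg, Δh = 30.0076 m
ΔPE = mgΔh = (116.709)(7.6)(30.0076) = 26616.4 J = 6361 cal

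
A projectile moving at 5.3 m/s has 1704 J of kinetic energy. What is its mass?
m = 2·KE/v² = 2·1704/(5.3)² = 121.3 kg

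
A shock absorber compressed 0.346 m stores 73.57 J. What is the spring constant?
k = 2·PE/x² = 2·73.57/(0.346)² = 1229 N/m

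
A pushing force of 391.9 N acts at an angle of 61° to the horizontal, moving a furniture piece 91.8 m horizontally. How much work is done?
W = F·d·cosθ = (391.9)(91.8)cos(61°) = 17440 J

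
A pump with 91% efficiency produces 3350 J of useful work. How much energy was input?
W_in = W_out/η = 3350/0.91 = 3681 J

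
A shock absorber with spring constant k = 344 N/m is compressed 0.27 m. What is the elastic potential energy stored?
PE = ½kx² = ½(344)(0.27)² = 12.54 J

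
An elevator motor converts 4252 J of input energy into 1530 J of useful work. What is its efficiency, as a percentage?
η = W_out/W_in = 1530/4252 = 35.98%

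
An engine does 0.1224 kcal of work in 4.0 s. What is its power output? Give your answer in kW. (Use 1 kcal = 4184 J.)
Convert to SI: W = 512.122 J, t = 4.0 s
P = W/t = 512.122/4.0 = 128.03 W = 0.128 kW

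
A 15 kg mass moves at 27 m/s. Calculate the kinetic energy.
KE = ½mv² = ½(15)(27)² = 5467.5 J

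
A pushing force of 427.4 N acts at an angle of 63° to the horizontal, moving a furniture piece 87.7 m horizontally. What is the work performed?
W = F·d·cosθ = (427.4)(87.7)cos(63°) = 17020 J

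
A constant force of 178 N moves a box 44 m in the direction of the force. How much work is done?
W = F·d = (178)(44) = 7832 J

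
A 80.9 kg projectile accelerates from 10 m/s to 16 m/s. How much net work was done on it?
W = ΔKE = ½m(v₂² − v₁²) = ½(80.9)(16² − 10²) = 6310.2 J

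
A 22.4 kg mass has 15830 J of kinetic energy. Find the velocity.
v = √(2·KE/m) = √(2·15830/22.4) = 37.6 m/s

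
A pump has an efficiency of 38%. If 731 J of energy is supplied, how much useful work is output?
W_out = η·W_in = 0.38·731 = 277.78 J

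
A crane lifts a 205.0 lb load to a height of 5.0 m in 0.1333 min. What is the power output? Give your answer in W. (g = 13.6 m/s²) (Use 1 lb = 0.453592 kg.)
Convert to SI: m = 92.9864 kg, h = 5.0 m, t = 7.998 s
P = mgh/t = (92.9864)(13.6)(5.0)/7.998 = 790.6 W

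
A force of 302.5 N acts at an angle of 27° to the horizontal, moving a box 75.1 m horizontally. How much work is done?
W = F·d·cosθ = (302.5)(75.1)cos(27°) = 20240 J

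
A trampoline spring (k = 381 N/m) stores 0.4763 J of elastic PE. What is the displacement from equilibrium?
x = √(2·PE/k) = √(2·0.4763/381) = 0.05 m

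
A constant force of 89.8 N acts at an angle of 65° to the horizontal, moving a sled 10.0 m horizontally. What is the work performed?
W = F·d·cosθ = (89.8)(10.0)cos(65°) = 379.5 J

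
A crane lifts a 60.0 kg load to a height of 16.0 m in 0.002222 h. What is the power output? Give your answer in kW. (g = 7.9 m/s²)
Convert to SI: m = 60.0 kg, h = 16.0 m, t = 7.9992 s
P = mgh/t = (60.0)(7.9)(16.0)/7.9992 = 948.095 W = 0.9481 kW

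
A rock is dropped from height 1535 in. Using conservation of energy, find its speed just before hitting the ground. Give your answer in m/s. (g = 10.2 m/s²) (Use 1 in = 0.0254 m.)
Convert to SI: h = 38.989 m
mgh = ½mv² ⇒ v = √(2gh) = √(2·10.2·38.989) = 28.2 m/s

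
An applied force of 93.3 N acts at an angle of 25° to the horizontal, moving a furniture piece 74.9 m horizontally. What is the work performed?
W = F·d·cosθ = (93.3)(74.9)cos(25°) = 6333 J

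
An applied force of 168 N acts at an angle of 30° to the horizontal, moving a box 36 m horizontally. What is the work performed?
W = F·d·cosθ = (168)(36)cos(30°) = 5238 J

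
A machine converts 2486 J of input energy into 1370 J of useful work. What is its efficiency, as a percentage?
η = W_out/W_in = 1370/2486 = 55.11%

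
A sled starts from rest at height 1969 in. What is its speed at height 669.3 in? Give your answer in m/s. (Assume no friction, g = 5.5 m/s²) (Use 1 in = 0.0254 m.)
Convert to SI: h₁−h₂ = 33.0124 m
mgh₁ = mgh₂ + ½mv² ⇒ v = √(2g(h₁−h₂)) = √(2·5.5·33.0124) = 19.06 m/s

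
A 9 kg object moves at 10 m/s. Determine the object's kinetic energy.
KE = ½mv² = ½(9)(10)² = 450.0 J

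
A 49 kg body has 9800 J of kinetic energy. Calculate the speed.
v = √(2·KE/m) = √(2·9800/49) = 20.0 m/s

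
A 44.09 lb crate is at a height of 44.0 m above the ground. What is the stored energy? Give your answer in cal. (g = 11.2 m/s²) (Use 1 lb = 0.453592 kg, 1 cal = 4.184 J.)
Convert to SI: m = 19.9989 kg, h = 44.0 m
PE = mgh = (19.9989)(11.2)(44.0) = 9855.44 J = 2356 cal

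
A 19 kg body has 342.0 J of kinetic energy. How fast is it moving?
v = √(2·KE/m) = √(2·342.0/19) = 6.0 m/s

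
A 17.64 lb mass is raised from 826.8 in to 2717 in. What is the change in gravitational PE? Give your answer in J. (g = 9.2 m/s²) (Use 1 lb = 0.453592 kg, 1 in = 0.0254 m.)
Convert to SI: m = 8.00136 kg, Δh = 48.0111 m
ΔPE = mgΔh = (8.00136)(9.2)(48.0111) = 3534 J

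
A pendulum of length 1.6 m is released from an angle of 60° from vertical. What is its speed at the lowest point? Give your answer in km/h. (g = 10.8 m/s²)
h = L(1 − cosθ) = 1.6(1 − cos60°) = 0.8 m
v = √(2gh) = √(2·10.8·0.8) = 4.15692 m/s = 14.96 km/h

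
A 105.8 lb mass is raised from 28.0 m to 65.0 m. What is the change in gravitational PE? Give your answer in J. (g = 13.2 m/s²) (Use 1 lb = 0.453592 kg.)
Convert to SI: m = 47.99 kg, Δh = 37.0 m
ΔPE = mgΔh = (47.99)(13.2)(37.0) = 23440 J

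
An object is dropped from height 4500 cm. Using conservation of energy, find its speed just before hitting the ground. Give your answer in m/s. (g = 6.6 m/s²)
Convert to SI: h = 45.0 m
mgh = ½mv² ⇒ v = √(2gh) = √(2·6.6·45.0) = 24.37 m/s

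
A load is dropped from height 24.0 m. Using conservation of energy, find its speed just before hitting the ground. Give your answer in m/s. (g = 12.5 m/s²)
mgh = ½mv² ⇒ v = √(2gh) = √(2·12.5·24.0) = 24.49 m/s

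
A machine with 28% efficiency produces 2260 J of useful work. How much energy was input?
W_in = W_out/η = 2260/0.28 = 8071 J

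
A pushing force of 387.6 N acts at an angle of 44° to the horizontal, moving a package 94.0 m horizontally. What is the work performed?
W = F·d·cosθ = (387.6)(94.0)cos(44°) = 26210 J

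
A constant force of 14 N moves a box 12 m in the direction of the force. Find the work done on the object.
W = F·d = (14)(12) = 168.0 J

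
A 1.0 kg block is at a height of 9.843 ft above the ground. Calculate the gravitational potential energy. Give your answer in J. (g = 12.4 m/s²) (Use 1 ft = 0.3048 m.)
Convert to SI: m = 1.0 kg, h = 3.00015 m
PE = mgh = (1.0)(12.4)(3.00015) = 37.2 J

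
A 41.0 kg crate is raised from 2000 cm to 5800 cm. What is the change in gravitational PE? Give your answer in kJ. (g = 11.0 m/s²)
Convert to SI: m = 41.0 kg, Δh = 38.0 m
ΔPE = mgΔh = (41.0)(11.0)(38.0) = 17138.0 J = 17.14 kJ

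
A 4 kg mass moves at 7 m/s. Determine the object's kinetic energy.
KE = ½mv² = ½(4)(7)² = 98.0 J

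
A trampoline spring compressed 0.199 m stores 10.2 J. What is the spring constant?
k = 2·PE/x² = 2·10.2/(0.199)² = 515.1 N/m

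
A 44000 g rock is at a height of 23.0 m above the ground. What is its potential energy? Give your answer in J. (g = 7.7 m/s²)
Convert to SI: m = 44.0 kg, h = 23.0 m
PE = mgh = (44.0)(7.7)(23.0) = 7792 J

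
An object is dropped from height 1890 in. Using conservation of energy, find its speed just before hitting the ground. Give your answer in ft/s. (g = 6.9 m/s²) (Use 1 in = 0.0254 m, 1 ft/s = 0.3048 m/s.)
Convert to SI: h = 48.006 m
mgh = ½mv² ⇒ v = √(2gh) = √(2·6.9·48.006) = 25.7387 m/s = 84.44 ft/s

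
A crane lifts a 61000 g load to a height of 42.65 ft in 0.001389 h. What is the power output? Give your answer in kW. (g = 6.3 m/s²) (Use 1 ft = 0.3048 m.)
Convert to SI: m = 61.0 kg, h = 12.9997 m, t = 5.0004 s
P = mgh/t = (61.0)(6.3)(12.9997)/5.0004 = 999.079 W = 0.9991 kW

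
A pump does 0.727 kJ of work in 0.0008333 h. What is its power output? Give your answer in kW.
Convert to SI: W = 727.0 J, t = 2.99988 s
P = W/t = 727.0/2.99988 = 242.343 W = 0.2423 kW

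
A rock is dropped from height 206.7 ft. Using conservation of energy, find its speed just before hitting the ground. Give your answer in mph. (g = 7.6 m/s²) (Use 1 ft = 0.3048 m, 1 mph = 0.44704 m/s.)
Convert to SI: h = 63.0022 m
mgh = ½mv² ⇒ v = √(2gh) = √(2·7.6·63.0022) = 30.9456 m/s = 69.22 mph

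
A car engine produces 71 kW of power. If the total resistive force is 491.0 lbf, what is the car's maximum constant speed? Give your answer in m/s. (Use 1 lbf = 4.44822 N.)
Convert to SI: F = 2184.08 N
P = Fv ⇒ v = P/F = 71000 W/2184.08 N = 32.51 m/s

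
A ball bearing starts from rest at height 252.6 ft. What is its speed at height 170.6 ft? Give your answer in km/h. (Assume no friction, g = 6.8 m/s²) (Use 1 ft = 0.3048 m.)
Convert to SI: h₁−h₂ = 24.9936 m
mgh₁ = mgh₂ + ½mv² ⇒ v = √(2g(h₁−h₂)) = √(2·6.8·24.9936) = 18.4367 m/s = 66.37 km/h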